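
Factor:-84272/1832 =-46 = - 2^1*23^1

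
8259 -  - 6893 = 15152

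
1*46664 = 46664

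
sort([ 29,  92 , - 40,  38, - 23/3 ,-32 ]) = [ - 40, - 32, - 23/3,29,38, 92 ]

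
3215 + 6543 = 9758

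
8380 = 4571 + 3809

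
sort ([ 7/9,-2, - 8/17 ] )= [-2, - 8/17,7/9 ]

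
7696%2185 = 1141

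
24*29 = 696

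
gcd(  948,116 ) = 4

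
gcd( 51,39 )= 3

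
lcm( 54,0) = 0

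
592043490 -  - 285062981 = 877106471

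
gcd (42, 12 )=6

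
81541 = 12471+69070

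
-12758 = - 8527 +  -4231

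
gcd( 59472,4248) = 4248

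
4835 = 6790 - 1955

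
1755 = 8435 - 6680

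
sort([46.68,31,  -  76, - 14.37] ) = [ - 76, - 14.37,31,46.68] 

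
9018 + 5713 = 14731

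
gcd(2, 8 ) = 2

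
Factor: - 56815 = -5^1*11^1*1033^1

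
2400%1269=1131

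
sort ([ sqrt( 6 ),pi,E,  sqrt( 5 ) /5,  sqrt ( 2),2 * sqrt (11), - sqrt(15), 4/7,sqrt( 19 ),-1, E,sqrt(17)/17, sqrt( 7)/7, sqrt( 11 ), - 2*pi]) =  [ -2  *pi, - sqrt(15),-1, sqrt(17)/17,sqrt(7)/7,sqrt (5 )/5 , 4/7,sqrt(2),sqrt (6 ),E,E, pi, sqrt( 11),sqrt( 19),2*sqrt( 11)]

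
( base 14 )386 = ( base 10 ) 706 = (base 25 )136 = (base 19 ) 1I3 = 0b1011000010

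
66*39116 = 2581656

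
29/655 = 29/655=0.04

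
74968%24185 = 2413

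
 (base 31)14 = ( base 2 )100011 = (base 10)35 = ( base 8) 43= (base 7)50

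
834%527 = 307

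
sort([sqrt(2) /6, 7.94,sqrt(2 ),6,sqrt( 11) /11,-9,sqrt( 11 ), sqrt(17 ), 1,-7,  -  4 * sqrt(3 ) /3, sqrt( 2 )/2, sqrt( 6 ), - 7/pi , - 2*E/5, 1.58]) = [ - 9, - 7, - 4*sqrt( 3)/3, - 7/pi, - 2*E/5, sqrt( 2) /6, sqrt( 11)/11 , sqrt( 2)/2, 1, sqrt( 2) , 1.58,sqrt( 6),sqrt( 11), sqrt( 17),6,7.94 ] 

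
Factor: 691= 691^1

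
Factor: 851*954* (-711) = - 577228194 =- 2^1*3^4*23^1*37^1 * 53^1*79^1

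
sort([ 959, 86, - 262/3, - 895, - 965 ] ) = [ - 965, - 895, - 262/3,86,959 ] 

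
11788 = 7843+3945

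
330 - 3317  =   - 2987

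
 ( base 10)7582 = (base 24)D3M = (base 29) 90d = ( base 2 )1110110011110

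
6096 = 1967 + 4129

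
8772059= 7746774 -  - 1025285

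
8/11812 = 2/2953 = 0.00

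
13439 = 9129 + 4310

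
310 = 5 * 62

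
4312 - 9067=-4755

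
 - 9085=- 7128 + -1957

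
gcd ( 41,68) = 1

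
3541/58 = 61  +  3/58 = 61.05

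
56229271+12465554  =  68694825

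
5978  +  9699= 15677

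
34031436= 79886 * 426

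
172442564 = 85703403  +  86739161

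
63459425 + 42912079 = 106371504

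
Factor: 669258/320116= 334629/160058 = 2^( - 1)*3^2* 191^( - 1)*419^ ( - 1)*37181^1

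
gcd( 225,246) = 3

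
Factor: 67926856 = 2^3*1741^1*4877^1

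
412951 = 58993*7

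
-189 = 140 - 329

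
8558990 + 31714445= 40273435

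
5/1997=5/1997=0.00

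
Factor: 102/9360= 17/1560= 2^( - 3) * 3^ (-1 )*5^(  -  1)*13^(  -  1)*17^1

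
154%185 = 154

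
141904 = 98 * 1448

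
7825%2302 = 919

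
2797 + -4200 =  - 1403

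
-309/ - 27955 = 309/27955= 0.01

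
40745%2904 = 89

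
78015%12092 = 5463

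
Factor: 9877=7^1*17^1 * 83^1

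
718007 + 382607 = 1100614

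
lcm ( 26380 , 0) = 0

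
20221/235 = 86 + 11/235  =  86.05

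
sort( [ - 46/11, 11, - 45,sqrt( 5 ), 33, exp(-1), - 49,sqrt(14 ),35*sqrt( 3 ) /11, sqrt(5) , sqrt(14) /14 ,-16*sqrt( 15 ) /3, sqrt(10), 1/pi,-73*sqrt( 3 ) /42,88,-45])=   [-49,-45, - 45,- 16*sqrt(15 )/3 ,-46/11,  -  73 *sqrt(3 )/42,sqrt ( 14 )/14,1/pi, exp(- 1 ), sqrt(5 ),sqrt(5), sqrt( 10),sqrt(14), 35*sqrt( 3 )/11, 11,  33, 88 ] 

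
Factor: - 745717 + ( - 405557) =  - 2^1*3^1*17^1*11287^1 = - 1151274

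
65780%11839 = 6585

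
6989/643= 6989/643=10.87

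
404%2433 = 404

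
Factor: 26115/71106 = 2^( - 1 )  *  5^1*7^( - 1 )*1693^ (-1 )*1741^1 = 8705/23702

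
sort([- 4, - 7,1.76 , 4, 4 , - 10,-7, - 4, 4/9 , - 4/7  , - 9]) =[-10 , - 9,  -  7, - 7, - 4 , - 4,-4/7,4/9, 1.76, 4, 4]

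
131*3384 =443304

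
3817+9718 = 13535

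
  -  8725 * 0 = 0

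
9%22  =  9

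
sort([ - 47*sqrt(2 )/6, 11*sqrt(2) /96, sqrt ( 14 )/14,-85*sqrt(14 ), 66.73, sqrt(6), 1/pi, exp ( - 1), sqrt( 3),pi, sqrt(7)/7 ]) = [  -  85*sqrt( 14),  -  47 * sqrt(2 ) /6, 11 *sqrt(2)/96, sqrt(14)/14, 1/pi, exp( - 1), sqrt (7 )/7, sqrt(3 ),sqrt( 6)  ,  pi, 66.73] 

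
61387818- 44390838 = 16996980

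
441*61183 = 26981703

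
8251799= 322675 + 7929124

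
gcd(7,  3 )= 1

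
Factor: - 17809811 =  - 17809811^1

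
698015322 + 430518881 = 1128534203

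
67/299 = 67/299 = 0.22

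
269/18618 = 269/18618 = 0.01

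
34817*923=32136091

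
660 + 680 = 1340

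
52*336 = 17472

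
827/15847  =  827/15847= 0.05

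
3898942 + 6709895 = 10608837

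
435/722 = 435/722 = 0.60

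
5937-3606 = 2331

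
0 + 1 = 1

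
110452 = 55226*2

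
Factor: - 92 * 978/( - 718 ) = 2^2*3^1*23^1*163^1 * 359^ (- 1 )  =  44988/359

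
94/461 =94/461= 0.20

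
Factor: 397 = 397^1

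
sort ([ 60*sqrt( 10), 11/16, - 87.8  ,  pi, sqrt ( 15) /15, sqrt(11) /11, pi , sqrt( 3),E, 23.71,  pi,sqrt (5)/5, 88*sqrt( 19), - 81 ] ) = [ - 87.8, - 81,sqrt(15 ) /15, sqrt( 11 ) /11,sqrt( 5 ) /5,11/16, sqrt( 3), E,pi, pi, pi, 23.71 , 60*sqrt(  10),88*sqrt( 19)] 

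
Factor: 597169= 597169^1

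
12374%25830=12374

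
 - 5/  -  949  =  5/949 = 0.01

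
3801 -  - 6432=10233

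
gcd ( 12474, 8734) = 22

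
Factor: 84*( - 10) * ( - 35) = 29400 =2^3  *  3^1*5^2*7^2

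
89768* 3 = 269304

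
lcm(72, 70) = 2520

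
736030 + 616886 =1352916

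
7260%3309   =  642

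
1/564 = 1/564 = 0.00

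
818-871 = - 53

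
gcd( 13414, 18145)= 19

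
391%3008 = 391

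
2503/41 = 61+ 2/41=61.05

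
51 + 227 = 278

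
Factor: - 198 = - 2^1*3^2*11^1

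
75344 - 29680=45664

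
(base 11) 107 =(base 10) 128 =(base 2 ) 10000000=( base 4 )2000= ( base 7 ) 242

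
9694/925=10 + 12/25 = 10.48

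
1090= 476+614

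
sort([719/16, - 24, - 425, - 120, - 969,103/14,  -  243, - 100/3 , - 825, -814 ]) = [-969, - 825 , - 814, - 425, - 243,  -  120, - 100/3, - 24, 103/14, 719/16]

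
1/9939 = 1/9939  =  0.00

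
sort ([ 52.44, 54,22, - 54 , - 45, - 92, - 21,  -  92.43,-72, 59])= [ - 92.43,-92, - 72, - 54, - 45, - 21, 22, 52.44, 54, 59 ] 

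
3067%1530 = 7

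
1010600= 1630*620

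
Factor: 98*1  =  2^1*7^2 = 98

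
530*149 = 78970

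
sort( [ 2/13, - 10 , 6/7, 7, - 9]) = [ - 10, - 9, 2/13, 6/7 , 7] 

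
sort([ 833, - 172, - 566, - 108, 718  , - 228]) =[ - 566, -228, - 172,- 108,718,833 ]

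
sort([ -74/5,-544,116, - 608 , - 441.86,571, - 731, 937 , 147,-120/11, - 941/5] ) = [-731,-608,-544, - 441.86, -941/5,-74/5,-120/11, 116 , 147,  571, 937] 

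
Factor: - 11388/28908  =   -13/33 = - 3^(-1 )*11^( - 1)*13^1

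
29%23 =6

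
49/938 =7/134 = 0.05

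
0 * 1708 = 0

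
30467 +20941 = 51408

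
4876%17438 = 4876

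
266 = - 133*( - 2 ) 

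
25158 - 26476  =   -1318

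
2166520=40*54163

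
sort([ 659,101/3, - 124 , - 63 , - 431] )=[ - 431, - 124, - 63, 101/3, 659 ]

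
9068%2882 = 422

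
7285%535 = 330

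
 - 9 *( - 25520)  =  229680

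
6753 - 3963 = 2790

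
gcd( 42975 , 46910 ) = 5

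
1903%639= 625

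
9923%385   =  298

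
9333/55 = 169+38/55= 169.69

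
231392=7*33056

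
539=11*49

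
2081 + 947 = 3028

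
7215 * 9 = 64935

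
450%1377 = 450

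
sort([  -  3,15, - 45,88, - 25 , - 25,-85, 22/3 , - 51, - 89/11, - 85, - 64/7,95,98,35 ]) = [ - 85, - 85, -51, - 45,  -  25, - 25, - 64/7, - 89/11, -3,22/3,  15, 35,  88, 95, 98 ]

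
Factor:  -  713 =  - 23^1 * 31^1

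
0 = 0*6642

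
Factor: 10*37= 2^1*5^1*37^1= 370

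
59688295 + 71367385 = 131055680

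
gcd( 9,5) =1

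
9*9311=83799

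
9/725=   9/725 = 0.01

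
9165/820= 1833/164 = 11.18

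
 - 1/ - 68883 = 1/68883 = 0.00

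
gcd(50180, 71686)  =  2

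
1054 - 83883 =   -  82829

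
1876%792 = 292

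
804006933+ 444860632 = 1248867565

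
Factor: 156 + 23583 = 3^1* 41^1*193^1 = 23739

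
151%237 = 151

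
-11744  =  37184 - 48928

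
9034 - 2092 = 6942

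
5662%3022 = 2640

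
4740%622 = 386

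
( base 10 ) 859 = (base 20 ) 22j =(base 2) 1101011011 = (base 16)35b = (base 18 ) 2BD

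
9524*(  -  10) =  - 95240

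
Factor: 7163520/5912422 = 2^6*3^1 *5^1*7^1*13^1*41^1*83^( - 1) * 35617^ ( - 1 ) = 3581760/2956211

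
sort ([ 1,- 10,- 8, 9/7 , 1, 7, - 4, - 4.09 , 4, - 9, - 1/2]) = [ - 10, - 9, - 8 , - 4.09, - 4, - 1/2, 1,1 , 9/7, 4,7] 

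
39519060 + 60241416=99760476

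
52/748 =13/187=0.07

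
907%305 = 297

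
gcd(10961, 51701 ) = 97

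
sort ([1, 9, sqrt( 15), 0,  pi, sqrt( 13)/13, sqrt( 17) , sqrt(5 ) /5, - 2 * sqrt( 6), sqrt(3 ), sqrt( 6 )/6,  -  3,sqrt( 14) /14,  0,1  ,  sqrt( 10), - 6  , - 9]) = [  -  9, - 6,-2*sqrt(6), - 3, 0,0, sqrt( 14)/14, sqrt(13 )/13, sqrt( 6 )/6,sqrt( 5 )/5, 1, 1,sqrt(3 ),pi, sqrt(10),sqrt( 15),sqrt(17 ) , 9]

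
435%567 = 435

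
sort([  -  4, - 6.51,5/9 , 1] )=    [  -  6.51, - 4,5/9, 1] 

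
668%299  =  70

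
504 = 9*56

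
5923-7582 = -1659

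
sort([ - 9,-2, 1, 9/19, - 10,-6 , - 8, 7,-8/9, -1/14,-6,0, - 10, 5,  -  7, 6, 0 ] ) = [-10,- 10,-9,-8, - 7,- 6,-6, - 2, -8/9,-1/14, 0, 0,9/19,1,  5,6,  7]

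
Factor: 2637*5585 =14727645 = 3^2*5^1*293^1*1117^1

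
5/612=5/612 = 0.01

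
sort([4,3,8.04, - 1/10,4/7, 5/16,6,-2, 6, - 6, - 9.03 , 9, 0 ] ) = [ - 9.03, - 6, - 2, - 1/10,0, 5/16, 4/7, 3,4, 6,6 , 8.04 , 9]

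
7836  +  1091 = 8927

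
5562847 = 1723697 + 3839150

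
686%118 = 96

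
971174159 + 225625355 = 1196799514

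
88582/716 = 44291/358 = 123.72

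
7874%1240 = 434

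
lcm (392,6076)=12152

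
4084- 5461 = -1377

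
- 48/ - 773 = 48/773 = 0.06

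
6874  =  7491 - 617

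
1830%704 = 422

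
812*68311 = 55468532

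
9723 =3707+6016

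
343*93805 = 32175115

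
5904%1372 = 416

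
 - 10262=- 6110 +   -  4152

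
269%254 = 15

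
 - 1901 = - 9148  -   - 7247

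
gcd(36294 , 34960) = 46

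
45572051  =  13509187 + 32062864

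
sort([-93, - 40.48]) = [ - 93,-40.48] 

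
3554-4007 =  - 453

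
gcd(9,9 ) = 9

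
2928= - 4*( - 732)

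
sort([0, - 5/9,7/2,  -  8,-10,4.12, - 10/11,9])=[-10,- 8, - 10/11,-5/9, 0 , 7/2,4.12,9]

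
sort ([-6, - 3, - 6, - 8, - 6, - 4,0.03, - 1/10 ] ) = [ - 8, - 6, - 6, -6,-4, - 3, - 1/10,0.03 ]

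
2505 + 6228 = 8733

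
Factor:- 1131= - 3^1 * 13^1*29^1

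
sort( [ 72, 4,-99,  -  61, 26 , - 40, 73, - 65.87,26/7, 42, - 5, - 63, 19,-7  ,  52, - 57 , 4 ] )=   [ - 99 ,  -  65.87,  -  63 , -61,  -  57,-40, - 7, - 5,26/7, 4,4,19, 26, 42, 52,72,73 ]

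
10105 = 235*43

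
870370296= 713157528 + 157212768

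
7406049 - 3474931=3931118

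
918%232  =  222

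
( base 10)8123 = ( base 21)I8H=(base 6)101335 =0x1fbb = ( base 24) e2b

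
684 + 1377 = 2061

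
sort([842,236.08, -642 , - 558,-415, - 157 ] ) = [  -  642, - 558, - 415 , - 157  ,  236.08 , 842] 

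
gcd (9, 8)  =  1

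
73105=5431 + 67674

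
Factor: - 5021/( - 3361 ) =3361^( - 1)*5021^1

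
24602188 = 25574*962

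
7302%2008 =1278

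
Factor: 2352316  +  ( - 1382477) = 13^1*61^1*1223^1 = 969839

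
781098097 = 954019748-172921651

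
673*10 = 6730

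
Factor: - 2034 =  - 2^1*3^2*113^1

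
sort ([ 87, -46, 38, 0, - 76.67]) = [ - 76.67, - 46,0, 38, 87 ]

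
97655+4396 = 102051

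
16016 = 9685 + 6331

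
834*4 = 3336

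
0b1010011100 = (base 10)668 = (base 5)10133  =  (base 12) 478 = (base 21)1ah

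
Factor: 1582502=2^1*791251^1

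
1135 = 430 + 705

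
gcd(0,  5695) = 5695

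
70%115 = 70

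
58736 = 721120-662384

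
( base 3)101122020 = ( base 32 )7ib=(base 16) 1e4b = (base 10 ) 7755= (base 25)ca5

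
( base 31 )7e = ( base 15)106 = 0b11100111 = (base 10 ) 231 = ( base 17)DA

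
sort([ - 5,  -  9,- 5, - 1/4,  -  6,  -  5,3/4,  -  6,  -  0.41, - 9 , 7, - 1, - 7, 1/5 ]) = [ - 9,  -  9,-7,- 6, -6, - 5,-5, - 5, - 1, - 0.41, - 1/4,1/5,3/4,7] 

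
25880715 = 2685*9639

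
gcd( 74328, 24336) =24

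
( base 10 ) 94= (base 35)2o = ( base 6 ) 234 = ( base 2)1011110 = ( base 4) 1132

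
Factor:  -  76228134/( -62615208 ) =12704689/10435868 =2^( - 2)*101^1*661^( - 1 )*3947^( - 1 )*125789^1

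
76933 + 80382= 157315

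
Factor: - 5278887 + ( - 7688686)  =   - 12967573^1 = - 12967573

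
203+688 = 891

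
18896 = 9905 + 8991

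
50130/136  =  25065/68 = 368.60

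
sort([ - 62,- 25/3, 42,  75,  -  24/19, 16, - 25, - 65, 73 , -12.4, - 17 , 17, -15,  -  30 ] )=[ - 65, - 62,  -  30, - 25, - 17,  -  15, - 12.4 ,  -  25/3, - 24/19, 16,17, 42,73, 75]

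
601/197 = 601/197= 3.05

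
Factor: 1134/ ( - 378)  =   - 3  =  - 3^1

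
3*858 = 2574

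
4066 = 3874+192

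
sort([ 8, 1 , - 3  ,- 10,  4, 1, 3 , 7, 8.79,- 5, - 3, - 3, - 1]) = [- 10, - 5, - 3, - 3 ,-3, - 1,1,  1, 3,4, 7, 8 , 8.79 ] 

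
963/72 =13 + 3/8 = 13.38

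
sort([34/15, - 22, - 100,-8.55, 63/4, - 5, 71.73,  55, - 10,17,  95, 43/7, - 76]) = [ - 100 , - 76 ,  -  22,  -  10,- 8.55, - 5,34/15, 43/7,63/4 , 17,  55, 71.73, 95] 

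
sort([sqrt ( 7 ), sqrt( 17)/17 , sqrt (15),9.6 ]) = [ sqrt ( 17) /17 , sqrt( 7 ),sqrt( 15), 9.6 ]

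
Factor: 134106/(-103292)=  - 2^( - 1)*3^1 *7^( - 1)*17^ ( - 1) * 103^1= -309/238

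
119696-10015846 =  - 9896150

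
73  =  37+36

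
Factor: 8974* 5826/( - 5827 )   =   - 2^2*3^1*7^1*641^1*971^1 * 5827^( - 1 ) = - 52282524/5827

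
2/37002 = 1/18501 = 0.00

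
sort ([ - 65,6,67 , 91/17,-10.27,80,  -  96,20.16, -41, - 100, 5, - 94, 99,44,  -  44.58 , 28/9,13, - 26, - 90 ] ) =[  -  100, - 96,-94, - 90, -65,-44.58, - 41, - 26, - 10.27, 28/9,5 , 91/17, 6,13 , 20.16,44, 67,80,99]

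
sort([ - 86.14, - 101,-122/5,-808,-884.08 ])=[-884.08, - 808, - 101,-86.14, - 122/5] 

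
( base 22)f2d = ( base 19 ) 1152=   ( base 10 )7317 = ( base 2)1110010010101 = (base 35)5y2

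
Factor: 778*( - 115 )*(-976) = 87322720 = 2^5*5^1*23^1*61^1*389^1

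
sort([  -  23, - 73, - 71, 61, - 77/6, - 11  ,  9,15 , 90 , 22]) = [ - 73, - 71, - 23, - 77/6, - 11, 9,  15,22, 61,90]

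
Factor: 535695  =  3^1*5^1*71^1*503^1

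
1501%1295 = 206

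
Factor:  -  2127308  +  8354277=6226969 = 7^2*127081^1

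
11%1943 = 11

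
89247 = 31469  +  57778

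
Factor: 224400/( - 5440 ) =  - 2^( - 2) * 3^1 *5^1* 11^1 = - 165/4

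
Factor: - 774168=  - 2^3*3^1*32257^1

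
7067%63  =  11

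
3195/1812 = 1065/604 =1.76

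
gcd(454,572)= 2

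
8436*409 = 3450324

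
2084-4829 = -2745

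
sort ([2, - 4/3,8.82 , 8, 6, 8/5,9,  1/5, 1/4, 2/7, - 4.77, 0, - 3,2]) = [ - 4.77, - 3, - 4/3, 0, 1/5, 1/4, 2/7, 8/5, 2,2, 6, 8, 8.82,  9]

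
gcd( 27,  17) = 1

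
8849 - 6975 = 1874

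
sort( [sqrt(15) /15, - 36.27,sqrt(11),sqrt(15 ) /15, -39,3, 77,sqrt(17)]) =[ - 39, - 36.27,sqrt ( 15)/15, sqrt(15) /15, 3, sqrt( 11),sqrt( 17),77]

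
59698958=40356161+19342797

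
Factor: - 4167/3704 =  - 9/8 = - 2^(  -  3)*3^2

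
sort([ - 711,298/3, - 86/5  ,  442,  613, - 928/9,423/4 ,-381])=[ - 711, - 381, - 928/9,  -  86/5,298/3,423/4, 442, 613 ] 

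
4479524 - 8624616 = - 4145092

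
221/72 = 221/72  =  3.07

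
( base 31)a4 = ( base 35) 8y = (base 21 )EK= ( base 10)314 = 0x13A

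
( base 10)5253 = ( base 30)5P3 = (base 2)1010010000101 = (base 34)4IH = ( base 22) AIH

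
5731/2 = 2865 + 1/2 = 2865.50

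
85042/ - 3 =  - 85042/3 = - 28347.33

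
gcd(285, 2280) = 285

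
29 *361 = 10469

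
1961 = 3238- 1277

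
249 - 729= - 480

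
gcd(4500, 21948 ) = 12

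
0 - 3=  - 3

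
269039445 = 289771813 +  -20732368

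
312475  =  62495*5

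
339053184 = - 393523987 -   -  732577171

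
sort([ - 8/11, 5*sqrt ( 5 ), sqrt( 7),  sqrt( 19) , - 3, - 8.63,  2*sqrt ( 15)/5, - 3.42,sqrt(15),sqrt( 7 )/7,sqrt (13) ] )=[ - 8.63, - 3.42, - 3,  -  8/11,sqrt( 7 ) /7,2*sqrt( 15) /5 , sqrt ( 7), sqrt( 13), sqrt(15 ),sqrt( 19), 5 * sqrt( 5 )]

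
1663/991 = 1 +672/991 = 1.68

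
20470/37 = 553 + 9/37 = 553.24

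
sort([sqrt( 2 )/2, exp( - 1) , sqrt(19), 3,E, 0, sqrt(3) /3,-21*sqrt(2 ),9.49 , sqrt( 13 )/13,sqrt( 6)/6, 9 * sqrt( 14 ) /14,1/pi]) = [  -  21*sqrt(2 ),0,sqrt( 13 )/13,  1/pi, exp( - 1 ),sqrt( 6 )/6,sqrt( 3) /3,sqrt (2)/2, 9*sqrt( 14 )/14,  E, 3, sqrt( 19),  9.49]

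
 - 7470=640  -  8110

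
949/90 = 10 + 49/90=10.54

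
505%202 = 101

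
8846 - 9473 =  - 627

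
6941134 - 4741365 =2199769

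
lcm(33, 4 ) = 132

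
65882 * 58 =3821156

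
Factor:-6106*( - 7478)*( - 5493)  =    -  250814049324 = - 2^2*3^1*43^1*71^1*1831^1*3739^1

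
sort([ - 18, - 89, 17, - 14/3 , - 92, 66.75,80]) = [ - 92,- 89, - 18, - 14/3,17,66.75,80]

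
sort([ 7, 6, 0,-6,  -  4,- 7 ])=[-7, - 6, - 4,  0  ,  6 , 7] 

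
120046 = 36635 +83411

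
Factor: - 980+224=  - 756 = - 2^2 * 3^3*7^1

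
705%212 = 69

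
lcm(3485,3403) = 289255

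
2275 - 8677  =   - 6402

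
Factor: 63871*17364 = 2^2*3^1 * 23^1*1447^1*2777^1 = 1109056044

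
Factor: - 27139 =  - 7^1*3877^1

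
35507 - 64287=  - 28780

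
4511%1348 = 467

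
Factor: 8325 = 3^2*5^2 *37^1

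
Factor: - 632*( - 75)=2^3*3^1*5^2*79^1 = 47400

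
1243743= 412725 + 831018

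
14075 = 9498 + 4577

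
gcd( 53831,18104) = 1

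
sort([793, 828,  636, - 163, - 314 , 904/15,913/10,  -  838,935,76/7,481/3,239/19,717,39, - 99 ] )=[ - 838, - 314 , - 163, -99, 76/7, 239/19,  39  ,  904/15, 913/10,481/3,636, 717 , 793 , 828, 935 ] 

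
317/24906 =317/24906 = 0.01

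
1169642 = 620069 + 549573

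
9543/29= 9543/29 = 329.07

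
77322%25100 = 2022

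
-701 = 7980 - 8681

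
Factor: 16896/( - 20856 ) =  - 64/79 =- 2^6*79^( - 1)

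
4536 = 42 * 108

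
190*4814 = 914660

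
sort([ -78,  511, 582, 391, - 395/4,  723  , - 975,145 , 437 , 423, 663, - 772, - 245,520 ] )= [ - 975, - 772, - 245,  -  395/4, - 78, 145,  391, 423, 437, 511,  520, 582, 663,723]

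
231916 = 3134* 74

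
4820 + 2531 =7351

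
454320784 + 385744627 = 840065411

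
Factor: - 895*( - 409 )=366055 = 5^1 *179^1*409^1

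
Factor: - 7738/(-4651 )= 2^1*53^1*73^1 * 4651^( - 1 ) 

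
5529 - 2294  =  3235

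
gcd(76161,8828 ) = 1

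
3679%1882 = 1797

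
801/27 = 29+2/3 = 29.67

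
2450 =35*70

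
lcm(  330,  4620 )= 4620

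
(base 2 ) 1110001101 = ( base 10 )909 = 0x38d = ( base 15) 409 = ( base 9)1220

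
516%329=187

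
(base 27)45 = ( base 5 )423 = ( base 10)113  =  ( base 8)161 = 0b1110001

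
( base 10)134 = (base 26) 54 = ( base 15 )8e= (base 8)206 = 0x86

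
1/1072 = 1/1072 = 0.00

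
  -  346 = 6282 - 6628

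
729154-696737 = 32417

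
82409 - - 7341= 89750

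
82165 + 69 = 82234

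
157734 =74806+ 82928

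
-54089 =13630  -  67719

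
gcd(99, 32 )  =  1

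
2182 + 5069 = 7251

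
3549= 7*507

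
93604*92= 8611568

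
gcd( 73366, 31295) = 1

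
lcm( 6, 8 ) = 24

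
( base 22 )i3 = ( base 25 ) fo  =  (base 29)dm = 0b110001111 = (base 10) 399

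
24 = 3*8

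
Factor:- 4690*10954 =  - 51374260 = - 2^2*5^1*7^1*67^1*5477^1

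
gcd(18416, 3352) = 8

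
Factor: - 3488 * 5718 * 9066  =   - 2^7  *  3^2 * 109^1 * 953^1 * 1511^1  =  - 180815785344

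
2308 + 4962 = 7270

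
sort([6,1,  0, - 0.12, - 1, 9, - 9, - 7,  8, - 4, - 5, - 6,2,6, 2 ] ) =[ - 9, - 7,-6, - 5, - 4, - 1, - 0.12, 0 , 1,  2, 2,6 , 6  ,  8 , 9]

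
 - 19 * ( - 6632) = 126008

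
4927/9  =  547+4/9 = 547.44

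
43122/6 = 7187 = 7187.00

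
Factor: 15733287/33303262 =2^(-1) *3^2 *1748143^1*16651631^(-1 ) 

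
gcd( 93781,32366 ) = 1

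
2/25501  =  2/25501 = 0.00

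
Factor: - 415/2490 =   -  1/6 = - 2^(- 1)*3^( - 1)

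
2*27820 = 55640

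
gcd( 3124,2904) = 44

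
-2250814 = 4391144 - 6641958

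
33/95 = 33/95 = 0.35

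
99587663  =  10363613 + 89224050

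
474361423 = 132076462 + 342284961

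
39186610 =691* 56710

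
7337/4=1834 + 1/4= 1834.25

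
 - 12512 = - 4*3128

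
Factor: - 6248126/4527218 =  - 1187^( - 1)*1907^ ( -1)*3124063^1  =  - 3124063/2263609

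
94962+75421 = 170383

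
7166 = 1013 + 6153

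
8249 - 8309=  - 60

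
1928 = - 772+2700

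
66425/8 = 8303+1/8 = 8303.12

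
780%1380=780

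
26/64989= 26/64989 = 0.00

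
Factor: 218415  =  3^1*5^1*14561^1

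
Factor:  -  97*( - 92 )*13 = 116012 = 2^2*13^1*23^1*97^1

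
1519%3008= 1519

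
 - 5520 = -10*552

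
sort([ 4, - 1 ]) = [ - 1,4]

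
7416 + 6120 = 13536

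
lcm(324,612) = 5508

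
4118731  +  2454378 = 6573109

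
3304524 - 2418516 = 886008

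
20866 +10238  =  31104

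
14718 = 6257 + 8461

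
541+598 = 1139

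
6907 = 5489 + 1418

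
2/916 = 1/458 = 0.00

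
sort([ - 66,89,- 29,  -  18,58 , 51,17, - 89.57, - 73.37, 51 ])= [ -89.57 , - 73.37, -66, - 29,-18,17,  51, 51,58,89]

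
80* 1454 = 116320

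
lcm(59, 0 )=0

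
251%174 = 77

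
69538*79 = 5493502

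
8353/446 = 8353/446 = 18.73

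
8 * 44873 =358984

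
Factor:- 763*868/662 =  - 2^1 * 7^2 * 31^1 * 109^1*331^( - 1)= - 331142/331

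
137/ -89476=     -  137/89476 = -0.00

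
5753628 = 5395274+358354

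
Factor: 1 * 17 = 17^1 = 17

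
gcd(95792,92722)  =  2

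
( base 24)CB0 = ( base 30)7T6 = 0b1110000001000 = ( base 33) 6JF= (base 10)7176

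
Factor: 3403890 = 2^1*3^3*5^1*7^1*1801^1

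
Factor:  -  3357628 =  - 2^2*  683^1*1229^1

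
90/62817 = 30/20939 = 0.00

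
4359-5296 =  - 937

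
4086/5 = 817 + 1/5  =  817.20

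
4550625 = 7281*625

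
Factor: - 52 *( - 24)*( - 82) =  - 102336 = -  2^6*3^1*13^1*41^1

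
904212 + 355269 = 1259481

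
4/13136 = 1/3284 =0.00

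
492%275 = 217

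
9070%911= 871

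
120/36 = 10/3 = 3.33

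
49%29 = 20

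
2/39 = 2/39  =  0.05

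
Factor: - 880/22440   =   - 2/51 = -  2^1*3^(  -  1) * 17^(  -  1)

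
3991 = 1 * 3991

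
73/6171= 73/6171 = 0.01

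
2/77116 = 1/38558 = 0.00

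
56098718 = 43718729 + 12379989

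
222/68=3+9/34   =  3.26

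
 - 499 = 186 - 685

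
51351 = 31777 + 19574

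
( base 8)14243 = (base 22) D0F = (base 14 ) 2427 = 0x18A3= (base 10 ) 6307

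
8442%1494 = 972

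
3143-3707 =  - 564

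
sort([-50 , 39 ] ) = [ - 50,39]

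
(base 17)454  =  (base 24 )23L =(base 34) 12L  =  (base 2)10011011101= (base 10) 1245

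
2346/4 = 586+ 1/2= 586.50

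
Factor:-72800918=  - 2^1*281^1* 129539^1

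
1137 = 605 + 532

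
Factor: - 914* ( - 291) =2^1*3^1*97^1*457^1 = 265974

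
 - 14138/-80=7069/40 =176.72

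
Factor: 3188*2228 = 2^4*557^1*797^1 = 7102864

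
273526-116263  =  157263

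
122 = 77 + 45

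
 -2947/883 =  -2947/883 = - 3.34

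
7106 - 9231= - 2125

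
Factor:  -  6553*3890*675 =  - 2^1*3^3*5^3*389^1*6553^1=- 17206539750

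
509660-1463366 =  - 953706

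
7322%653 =139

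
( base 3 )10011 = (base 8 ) 125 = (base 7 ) 151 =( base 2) 1010101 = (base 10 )85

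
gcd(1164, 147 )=3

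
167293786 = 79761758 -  - 87532028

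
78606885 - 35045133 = 43561752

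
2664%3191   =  2664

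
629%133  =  97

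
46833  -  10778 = 36055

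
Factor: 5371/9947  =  7^( - 3 )*29^ (- 1)*41^1*131^1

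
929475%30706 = 8295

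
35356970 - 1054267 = 34302703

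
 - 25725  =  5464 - 31189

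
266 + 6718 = 6984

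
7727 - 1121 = 6606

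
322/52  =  6+5/26 = 6.19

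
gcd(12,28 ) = 4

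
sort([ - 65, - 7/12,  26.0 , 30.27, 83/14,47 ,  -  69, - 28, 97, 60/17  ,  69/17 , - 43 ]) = [- 69, - 65, - 43, - 28, - 7/12, 60/17,69/17, 83/14, 26.0,30.27, 47,97 ] 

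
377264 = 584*646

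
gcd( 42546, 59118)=6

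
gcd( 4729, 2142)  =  1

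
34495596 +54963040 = 89458636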